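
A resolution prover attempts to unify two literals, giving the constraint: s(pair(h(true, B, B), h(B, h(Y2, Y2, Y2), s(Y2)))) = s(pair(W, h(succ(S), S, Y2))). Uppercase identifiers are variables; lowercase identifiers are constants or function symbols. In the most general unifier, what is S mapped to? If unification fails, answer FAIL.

FAIL

Decompose s/1: pair(h(true, B, B), h(B, h(Y2, Y2, Y2), s(Y2))) = pair(W, h(succ(S), S, Y2)).
Decompose pair/2: h(true, B, B) = W,  h(B, h(Y2, Y2, Y2), s(Y2)) = h(succ(S), S, Y2).
Bind W := h(true, B, B); no other remaining equation mentions W.
Decompose h/3: B = succ(S),  h(Y2, Y2, Y2) = S,  s(Y2) = Y2.
Bind B := succ(S); no other remaining equation mentions B. Substituting into the earlier binding gives W := h(true, succ(S), succ(S)).
Bind S := h(Y2, Y2, Y2); no other remaining equation mentions S. Substituting into the earlier bindings gives W := h(true, succ(h(Y2, Y2, Y2)), succ(h(Y2, Y2, Y2))), B := succ(h(Y2, Y2, Y2)).
Occurs check fails: Y2 occurs in s(Y2); the equation Y2 = s(Y2) has no finite solution.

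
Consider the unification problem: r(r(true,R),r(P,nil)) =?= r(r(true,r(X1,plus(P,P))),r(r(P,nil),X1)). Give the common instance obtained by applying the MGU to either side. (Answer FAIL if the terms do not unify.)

Decompose r/2: r(true,R) =?= r(true,r(X1,plus(P,P))),  r(P,nil) =?= r(r(P,nil),X1).
Decompose r/2: true =?= true,  R =?= r(X1,plus(P,P)).
Delete trivial equation true =?= true.
Bind R := r(X1,plus(P,P)); no other remaining equation mentions R.
Decompose r/2: P =?= r(P,nil),  nil =?= X1.
Occurs check fails: P occurs in r(P,nil); the equation P =?= r(P,nil) has no finite solution.

FAIL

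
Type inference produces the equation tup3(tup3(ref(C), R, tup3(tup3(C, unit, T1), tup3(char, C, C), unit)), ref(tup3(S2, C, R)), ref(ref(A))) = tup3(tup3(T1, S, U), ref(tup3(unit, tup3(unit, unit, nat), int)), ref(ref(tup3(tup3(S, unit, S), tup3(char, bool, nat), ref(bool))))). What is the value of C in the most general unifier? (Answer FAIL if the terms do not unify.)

tup3(unit, unit, nat)

Decompose tup3/3: tup3(ref(C), R, tup3(tup3(C, unit, T1), tup3(char, C, C), unit)) = tup3(T1, S, U),  ref(tup3(S2, C, R)) = ref(tup3(unit, tup3(unit, unit, nat), int)),  ref(ref(A)) = ref(ref(tup3(tup3(S, unit, S), tup3(char, bool, nat), ref(bool)))).
Decompose tup3/3: ref(C) = T1,  R = S,  tup3(tup3(C, unit, T1), tup3(char, C, C), unit) = U.
Bind T1 := ref(C); substituting into the one remaining equation that mentions T1 gives: tup3(tup3(C, unit, ref(C)), tup3(char, C, C), unit) = U.
Bind R := S; substituting into the one remaining equation that mentions R gives: ref(tup3(S2, C, S)) = ref(tup3(unit, tup3(unit, unit, nat), int)).
Bind U := tup3(tup3(C, unit, ref(C)), tup3(char, C, C), unit); no other remaining equation mentions U.
Decompose ref/1: tup3(S2, C, S) = tup3(unit, tup3(unit, unit, nat), int).
Decompose tup3/3: S2 = unit,  C = tup3(unit, unit, nat),  S = int.
Bind S2 := unit; no other remaining equation mentions S2.
Bind C := tup3(unit, unit, nat); no other remaining equation mentions C. Substituting into the earlier bindings gives T1 := ref(tup3(unit, unit, nat)), U := tup3(tup3(tup3(unit, unit, nat), unit, ref(tup3(unit, unit, nat))), tup3(char, tup3(unit, unit, nat), tup3(unit, unit, nat)), unit).
Bind S := int; substituting into the remaining equation gives: ref(ref(A)) = ref(ref(tup3(tup3(int, unit, int), tup3(char, bool, nat), ref(bool)))). Substituting into the earlier binding gives R := int.
Decompose ref/1: ref(A) = ref(tup3(tup3(int, unit, int), tup3(char, bool, nat), ref(bool))).
Decompose ref/1: A = tup3(tup3(int, unit, int), tup3(char, bool, nat), ref(bool)).
Bind A := tup3(tup3(int, unit, int), tup3(char, bool, nat), ref(bool)).
MGU = { T1 := ref(tup3(unit, unit, nat)), R := int, U := tup3(tup3(tup3(unit, unit, nat), unit, ref(tup3(unit, unit, nat))), tup3(char, tup3(unit, unit, nat), tup3(unit, unit, nat)), unit), S2 := unit, C := tup3(unit, unit, nat), S := int, A := tup3(tup3(int, unit, int), tup3(char, bool, nat), ref(bool)) }, so C := tup3(unit, unit, nat).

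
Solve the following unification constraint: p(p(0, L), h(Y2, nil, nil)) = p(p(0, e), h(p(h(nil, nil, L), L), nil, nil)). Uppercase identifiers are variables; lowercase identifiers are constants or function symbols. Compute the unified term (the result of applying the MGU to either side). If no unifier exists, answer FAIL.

p(p(0, e), h(p(h(nil, nil, e), e), nil, nil))

Decompose p/2: p(0, L) = p(0, e),  h(Y2, nil, nil) = h(p(h(nil, nil, L), L), nil, nil).
Decompose p/2: 0 = 0,  L = e.
Delete trivial equation 0 = 0.
Bind L := e; substituting into the remaining equation gives: h(Y2, nil, nil) = h(p(h(nil, nil, e), e), nil, nil).
Decompose h/3: Y2 = p(h(nil, nil, e), e),  nil = nil,  nil = nil.
Bind Y2 := p(h(nil, nil, e), e); no other remaining equation mentions Y2.
Delete trivial equation nil = nil.
Delete trivial equation nil = nil.
Applying the MGU to either side gives p(p(0, e), h(p(h(nil, nil, e), e), nil, nil)).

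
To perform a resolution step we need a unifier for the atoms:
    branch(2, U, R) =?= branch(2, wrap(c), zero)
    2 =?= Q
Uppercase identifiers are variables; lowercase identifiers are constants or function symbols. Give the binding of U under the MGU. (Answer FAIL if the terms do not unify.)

Decompose branch/3: 2 =?= 2,  U =?= wrap(c),  R =?= zero.
Delete trivial equation 2 =?= 2.
Bind U := wrap(c); no other remaining equation mentions U.
Bind R := zero; no other remaining equation mentions R.
Bind Q := 2.
MGU = { U -> wrap(c), R -> zero, Q -> 2 }, so U -> wrap(c).

wrap(c)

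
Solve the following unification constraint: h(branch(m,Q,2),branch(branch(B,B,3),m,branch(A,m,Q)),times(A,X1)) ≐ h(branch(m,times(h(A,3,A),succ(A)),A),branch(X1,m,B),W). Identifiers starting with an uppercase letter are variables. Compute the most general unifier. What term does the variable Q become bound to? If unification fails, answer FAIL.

Decompose h/3: branch(m,Q,2) ≐ branch(m,times(h(A,3,A),succ(A)),A),  branch(branch(B,B,3),m,branch(A,m,Q)) ≐ branch(X1,m,B),  times(A,X1) ≐ W.
Decompose branch/3: m ≐ m,  Q ≐ times(h(A,3,A),succ(A)),  2 ≐ A.
Delete trivial equation m ≐ m.
Bind Q := times(h(A,3,A),succ(A)); substituting into the one remaining equation that mentions Q gives: branch(branch(B,B,3),m,branch(A,m,times(h(A,3,A),succ(A)))) ≐ branch(X1,m,B).
Bind A := 2; substituting into the remaining equations gives: branch(branch(B,B,3),m,branch(2,m,times(h(2,3,2),succ(2)))) ≐ branch(X1,m,B),  times(2,X1) ≐ W. Substituting into the earlier binding gives Q := times(h(2,3,2),succ(2)).
Decompose branch/3: branch(B,B,3) ≐ X1,  m ≐ m,  branch(2,m,times(h(2,3,2),succ(2))) ≐ B.
Bind X1 := branch(B,B,3); substituting into the one remaining equation that mentions X1 gives: times(2,branch(B,B,3)) ≐ W.
Delete trivial equation m ≐ m.
Bind B := branch(2,m,times(h(2,3,2),succ(2))); substituting into the remaining equation gives: times(2,branch(branch(2,m,times(h(2,3,2),succ(2))),branch(2,m,times(h(2,3,2),succ(2))),3)) ≐ W. Substituting into the earlier binding gives X1 := branch(branch(2,m,times(h(2,3,2),succ(2))),branch(2,m,times(h(2,3,2),succ(2))),3).
Bind W := times(2,branch(branch(2,m,times(h(2,3,2),succ(2))),branch(2,m,times(h(2,3,2),succ(2))),3)).
MGU = { Q ↦ times(h(2,3,2),succ(2)), A ↦ 2, X1 ↦ branch(branch(2,m,times(h(2,3,2),succ(2))),branch(2,m,times(h(2,3,2),succ(2))),3), B ↦ branch(2,m,times(h(2,3,2),succ(2))), W ↦ times(2,branch(branch(2,m,times(h(2,3,2),succ(2))),branch(2,m,times(h(2,3,2),succ(2))),3)) }, so Q ↦ times(h(2,3,2),succ(2)).

times(h(2,3,2),succ(2))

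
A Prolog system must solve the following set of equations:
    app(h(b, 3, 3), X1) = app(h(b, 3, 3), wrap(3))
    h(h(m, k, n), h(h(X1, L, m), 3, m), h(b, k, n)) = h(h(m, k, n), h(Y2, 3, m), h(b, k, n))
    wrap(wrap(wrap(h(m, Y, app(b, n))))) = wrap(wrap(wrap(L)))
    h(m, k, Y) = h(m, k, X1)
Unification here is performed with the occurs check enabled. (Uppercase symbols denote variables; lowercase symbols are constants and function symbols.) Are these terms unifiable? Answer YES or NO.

Decompose app/2: h(b, 3, 3) = h(b, 3, 3),  X1 = wrap(3).
Delete trivial equation h(b, 3, 3) = h(b, 3, 3).
Bind X1 := wrap(3); substituting into the 2 remaining equations that mention X1 gives: h(h(m, k, n), h(h(wrap(3), L, m), 3, m), h(b, k, n)) = h(h(m, k, n), h(Y2, 3, m), h(b, k, n)),  h(m, k, Y) = h(m, k, wrap(3)).
Decompose h/3: h(m, k, n) = h(m, k, n),  h(h(wrap(3), L, m), 3, m) = h(Y2, 3, m),  h(b, k, n) = h(b, k, n).
Delete trivial equation h(m, k, n) = h(m, k, n).
Decompose h/3: h(wrap(3), L, m) = Y2,  3 = 3,  m = m.
Bind Y2 := h(wrap(3), L, m); no other remaining equation mentions Y2.
Delete trivial equation 3 = 3.
Delete trivial equation m = m.
Delete trivial equation h(b, k, n) = h(b, k, n).
Decompose wrap/1: wrap(wrap(h(m, Y, app(b, n)))) = wrap(wrap(L)).
Decompose wrap/1: wrap(h(m, Y, app(b, n))) = wrap(L).
Decompose wrap/1: h(m, Y, app(b, n)) = L.
Bind L := h(m, Y, app(b, n)); no other remaining equation mentions L. Substituting into the earlier binding gives Y2 := h(wrap(3), h(m, Y, app(b, n)), m).
Decompose h/3: m = m,  k = k,  Y = wrap(3).
Delete trivial equation m = m.
Delete trivial equation k = k.
Bind Y := wrap(3). Substituting into the earlier bindings gives Y2 := h(wrap(3), h(m, wrap(3), app(b, n)), m), L := h(m, wrap(3), app(b, n)).
No equations remain and no clash or occurs-check failure arose, so a unifier exists.

YES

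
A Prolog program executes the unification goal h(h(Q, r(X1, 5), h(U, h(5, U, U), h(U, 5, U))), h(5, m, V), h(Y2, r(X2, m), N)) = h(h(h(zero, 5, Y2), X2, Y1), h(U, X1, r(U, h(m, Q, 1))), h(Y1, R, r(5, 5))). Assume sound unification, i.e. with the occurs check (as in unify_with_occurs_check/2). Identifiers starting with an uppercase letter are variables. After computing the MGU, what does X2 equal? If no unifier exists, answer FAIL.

r(m, 5)

Decompose h/3: h(Q, r(X1, 5), h(U, h(5, U, U), h(U, 5, U))) = h(h(zero, 5, Y2), X2, Y1),  h(5, m, V) = h(U, X1, r(U, h(m, Q, 1))),  h(Y2, r(X2, m), N) = h(Y1, R, r(5, 5)).
Decompose h/3: Q = h(zero, 5, Y2),  r(X1, 5) = X2,  h(U, h(5, U, U), h(U, 5, U)) = Y1.
Bind Q := h(zero, 5, Y2); substituting into the one remaining equation that mentions Q gives: h(5, m, V) = h(U, X1, r(U, h(m, h(zero, 5, Y2), 1))).
Bind X2 := r(X1, 5); substituting into the one remaining equation that mentions X2 gives: h(Y2, r(r(X1, 5), m), N) = h(Y1, R, r(5, 5)).
Bind Y1 := h(U, h(5, U, U), h(U, 5, U)); substituting into the one remaining equation that mentions Y1 gives: h(Y2, r(r(X1, 5), m), N) = h(h(U, h(5, U, U), h(U, 5, U)), R, r(5, 5)).
Decompose h/3: 5 = U,  m = X1,  V = r(U, h(m, h(zero, 5, Y2), 1)).
Bind U := 5; substituting into the 2 remaining equations that mention U gives: V = r(5, h(m, h(zero, 5, Y2), 1)),  h(Y2, r(r(X1, 5), m), N) = h(h(5, h(5, 5, 5), h(5, 5, 5)), R, r(5, 5)). Substituting into the earlier binding gives Y1 := h(5, h(5, 5, 5), h(5, 5, 5)).
Bind X1 := m; substituting into the one remaining equation that mentions X1 gives: h(Y2, r(r(m, 5), m), N) = h(h(5, h(5, 5, 5), h(5, 5, 5)), R, r(5, 5)). Substituting into the earlier binding gives X2 := r(m, 5).
Bind V := r(5, h(m, h(zero, 5, Y2), 1)); no other remaining equation mentions V.
Decompose h/3: Y2 = h(5, h(5, 5, 5), h(5, 5, 5)),  r(r(m, 5), m) = R,  N = r(5, 5).
Bind Y2 := h(5, h(5, 5, 5), h(5, 5, 5)); no other remaining equation mentions Y2. Substituting into the earlier bindings gives Q := h(zero, 5, h(5, h(5, 5, 5), h(5, 5, 5))), V := r(5, h(m, h(zero, 5, h(5, h(5, 5, 5), h(5, 5, 5))), 1)).
Bind R := r(r(m, 5), m); no other remaining equation mentions R.
Bind N := r(5, 5).
MGU = { Q = h(zero, 5, h(5, h(5, 5, 5), h(5, 5, 5))), X2 = r(m, 5), Y1 = h(5, h(5, 5, 5), h(5, 5, 5)), U = 5, X1 = m, V = r(5, h(m, h(zero, 5, h(5, h(5, 5, 5), h(5, 5, 5))), 1)), Y2 = h(5, h(5, 5, 5), h(5, 5, 5)), R = r(r(m, 5), m), N = r(5, 5) }, so X2 = r(m, 5).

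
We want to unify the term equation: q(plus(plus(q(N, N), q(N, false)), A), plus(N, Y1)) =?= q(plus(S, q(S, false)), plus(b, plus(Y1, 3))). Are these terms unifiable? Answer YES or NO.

NO

Decompose q/2: plus(plus(q(N, N), q(N, false)), A) =?= plus(S, q(S, false)),  plus(N, Y1) =?= plus(b, plus(Y1, 3)).
Decompose plus/2: plus(q(N, N), q(N, false)) =?= S,  A =?= q(S, false).
Bind S := plus(q(N, N), q(N, false)); substituting into the one remaining equation that mentions S gives: A =?= q(plus(q(N, N), q(N, false)), false).
Bind A := q(plus(q(N, N), q(N, false)), false); no other remaining equation mentions A.
Decompose plus/2: N =?= b,  Y1 =?= plus(Y1, 3).
Bind N := b; no other remaining equation mentions N. Substituting into the earlier bindings gives S := plus(q(b, b), q(b, false)), A := q(plus(q(b, b), q(b, false)), false).
Occurs check fails: Y1 occurs in plus(Y1, 3); the equation Y1 =?= plus(Y1, 3) has no finite solution.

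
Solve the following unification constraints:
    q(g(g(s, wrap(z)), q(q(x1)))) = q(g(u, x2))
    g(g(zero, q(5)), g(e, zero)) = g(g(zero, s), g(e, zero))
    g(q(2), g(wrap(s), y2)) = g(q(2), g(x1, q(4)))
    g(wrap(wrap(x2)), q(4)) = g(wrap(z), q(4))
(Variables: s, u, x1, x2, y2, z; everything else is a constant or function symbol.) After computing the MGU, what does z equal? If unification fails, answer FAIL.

wrap(q(q(wrap(q(5)))))

Decompose q/1: g(g(s, wrap(z)), q(q(x1))) = g(u, x2).
Decompose g/2: g(s, wrap(z)) = u,  q(q(x1)) = x2.
Bind u := g(s, wrap(z)); no other remaining equation mentions u.
Bind x2 := q(q(x1)); substituting into the one remaining equation that mentions x2 gives: g(wrap(wrap(q(q(x1)))), q(4)) = g(wrap(z), q(4)).
Decompose g/2: g(zero, q(5)) = g(zero, s),  g(e, zero) = g(e, zero).
Decompose g/2: zero = zero,  q(5) = s.
Delete trivial equation zero = zero.
Bind s := q(5); substituting into the one remaining equation that mentions s gives: g(q(2), g(wrap(q(5)), y2)) = g(q(2), g(x1, q(4))). Substituting into the earlier binding gives u := g(q(5), wrap(z)).
Delete trivial equation g(e, zero) = g(e, zero).
Decompose g/2: q(2) = q(2),  g(wrap(q(5)), y2) = g(x1, q(4)).
Delete trivial equation q(2) = q(2).
Decompose g/2: wrap(q(5)) = x1,  y2 = q(4).
Bind x1 := wrap(q(5)); substituting into the one remaining equation that mentions x1 gives: g(wrap(wrap(q(q(wrap(q(5)))))), q(4)) = g(wrap(z), q(4)). Substituting into the earlier binding gives x2 := q(q(wrap(q(5)))).
Bind y2 := q(4); no other remaining equation mentions y2.
Decompose g/2: wrap(wrap(q(q(wrap(q(5)))))) = wrap(z),  q(4) = q(4).
Decompose wrap/1: wrap(q(q(wrap(q(5))))) = z.
Bind z := wrap(q(q(wrap(q(5))))); no other remaining equation mentions z. Substituting into the earlier binding gives u := g(q(5), wrap(wrap(q(q(wrap(q(5))))))).
Delete trivial equation q(4) = q(4).
MGU = { u ↦ g(q(5), wrap(wrap(q(q(wrap(q(5))))))), x2 ↦ q(q(wrap(q(5)))), s ↦ q(5), x1 ↦ wrap(q(5)), y2 ↦ q(4), z ↦ wrap(q(q(wrap(q(5))))) }, so z ↦ wrap(q(q(wrap(q(5))))).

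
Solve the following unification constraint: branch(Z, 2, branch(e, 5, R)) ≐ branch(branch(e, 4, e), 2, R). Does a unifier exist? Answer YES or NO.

Decompose branch/3: Z ≐ branch(e, 4, e),  2 ≐ 2,  branch(e, 5, R) ≐ R.
Bind Z := branch(e, 4, e); no other remaining equation mentions Z.
Delete trivial equation 2 ≐ 2.
Occurs check fails: R occurs in branch(e, 5, R); the equation R ≐ branch(e, 5, R) has no finite solution.

NO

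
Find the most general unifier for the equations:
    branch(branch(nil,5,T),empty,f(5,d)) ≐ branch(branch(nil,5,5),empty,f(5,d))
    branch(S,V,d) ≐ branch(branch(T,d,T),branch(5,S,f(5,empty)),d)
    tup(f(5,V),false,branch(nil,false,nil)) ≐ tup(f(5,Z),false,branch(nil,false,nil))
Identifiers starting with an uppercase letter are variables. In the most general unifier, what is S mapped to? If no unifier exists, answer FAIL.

branch(5,d,5)

Decompose branch/3: branch(nil,5,T) ≐ branch(nil,5,5),  empty ≐ empty,  f(5,d) ≐ f(5,d).
Decompose branch/3: nil ≐ nil,  5 ≐ 5,  T ≐ 5.
Delete trivial equation nil ≐ nil.
Delete trivial equation 5 ≐ 5.
Bind T := 5; substituting into the one remaining equation that mentions T gives: branch(S,V,d) ≐ branch(branch(5,d,5),branch(5,S,f(5,empty)),d).
Delete trivial equation empty ≐ empty.
Delete trivial equation f(5,d) ≐ f(5,d).
Decompose branch/3: S ≐ branch(5,d,5),  V ≐ branch(5,S,f(5,empty)),  d ≐ d.
Bind S := branch(5,d,5); substituting into the one remaining equation that mentions S gives: V ≐ branch(5,branch(5,d,5),f(5,empty)).
Bind V := branch(5,branch(5,d,5),f(5,empty)); substituting into the one remaining equation that mentions V gives: tup(f(5,branch(5,branch(5,d,5),f(5,empty))),false,branch(nil,false,nil)) ≐ tup(f(5,Z),false,branch(nil,false,nil)).
Delete trivial equation d ≐ d.
Decompose tup/3: f(5,branch(5,branch(5,d,5),f(5,empty))) ≐ f(5,Z),  false ≐ false,  branch(nil,false,nil) ≐ branch(nil,false,nil).
Decompose f/2: 5 ≐ 5,  branch(5,branch(5,d,5),f(5,empty)) ≐ Z.
Delete trivial equation 5 ≐ 5.
Bind Z := branch(5,branch(5,d,5),f(5,empty)); no other remaining equation mentions Z.
Delete trivial equation false ≐ false.
Delete trivial equation branch(nil,false,nil) ≐ branch(nil,false,nil).
MGU = { T := 5, S := branch(5,d,5), V := branch(5,branch(5,d,5),f(5,empty)), Z := branch(5,branch(5,d,5),f(5,empty)) }, so S := branch(5,d,5).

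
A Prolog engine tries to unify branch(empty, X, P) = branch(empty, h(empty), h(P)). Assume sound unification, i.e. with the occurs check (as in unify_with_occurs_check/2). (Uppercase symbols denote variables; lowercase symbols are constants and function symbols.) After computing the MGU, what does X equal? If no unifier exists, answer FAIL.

FAIL

Decompose branch/3: empty = empty,  X = h(empty),  P = h(P).
Delete trivial equation empty = empty.
Bind X := h(empty); no other remaining equation mentions X.
Occurs check fails: P occurs in h(P); the equation P = h(P) has no finite solution.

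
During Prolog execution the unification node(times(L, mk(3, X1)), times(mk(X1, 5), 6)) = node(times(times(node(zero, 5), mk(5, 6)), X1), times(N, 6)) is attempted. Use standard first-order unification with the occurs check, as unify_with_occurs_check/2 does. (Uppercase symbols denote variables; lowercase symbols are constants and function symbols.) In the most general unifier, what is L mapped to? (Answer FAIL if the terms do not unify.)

FAIL

Decompose node/2: times(L, mk(3, X1)) = times(times(node(zero, 5), mk(5, 6)), X1),  times(mk(X1, 5), 6) = times(N, 6).
Decompose times/2: L = times(node(zero, 5), mk(5, 6)),  mk(3, X1) = X1.
Bind L := times(node(zero, 5), mk(5, 6)); no other remaining equation mentions L.
Occurs check fails: X1 occurs in mk(3, X1); the equation X1 = mk(3, X1) has no finite solution.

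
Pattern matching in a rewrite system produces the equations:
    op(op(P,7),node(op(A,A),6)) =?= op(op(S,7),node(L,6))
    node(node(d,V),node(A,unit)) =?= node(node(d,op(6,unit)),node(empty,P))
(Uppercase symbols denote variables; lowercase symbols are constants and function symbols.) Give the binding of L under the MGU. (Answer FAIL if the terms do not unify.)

op(empty,empty)

Decompose op/2: op(P,7) =?= op(S,7),  node(op(A,A),6) =?= node(L,6).
Decompose op/2: P =?= S,  7 =?= 7.
Bind P := S; substituting into the one remaining equation that mentions P gives: node(node(d,V),node(A,unit)) =?= node(node(d,op(6,unit)),node(empty,S)).
Delete trivial equation 7 =?= 7.
Decompose node/2: op(A,A) =?= L,  6 =?= 6.
Bind L := op(A,A); no other remaining equation mentions L.
Delete trivial equation 6 =?= 6.
Decompose node/2: node(d,V) =?= node(d,op(6,unit)),  node(A,unit) =?= node(empty,S).
Decompose node/2: d =?= d,  V =?= op(6,unit).
Delete trivial equation d =?= d.
Bind V := op(6,unit); no other remaining equation mentions V.
Decompose node/2: A =?= empty,  unit =?= S.
Bind A := empty; no other remaining equation mentions A. Substituting into the earlier binding gives L := op(empty,empty).
Bind S := unit. Substituting into the earlier binding gives P := unit.
MGU = { P := unit, L := op(empty,empty), V := op(6,unit), A := empty, S := unit }, so L := op(empty,empty).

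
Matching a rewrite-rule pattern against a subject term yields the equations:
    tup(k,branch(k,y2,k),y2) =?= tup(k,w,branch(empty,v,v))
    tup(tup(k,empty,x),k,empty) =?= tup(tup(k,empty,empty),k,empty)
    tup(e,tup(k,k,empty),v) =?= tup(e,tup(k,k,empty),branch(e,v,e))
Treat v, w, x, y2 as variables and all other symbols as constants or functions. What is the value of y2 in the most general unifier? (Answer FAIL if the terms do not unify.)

FAIL

Decompose tup/3: k =?= k,  branch(k,y2,k) =?= w,  y2 =?= branch(empty,v,v).
Delete trivial equation k =?= k.
Bind w := branch(k,y2,k); no other remaining equation mentions w.
Bind y2 := branch(empty,v,v); no other remaining equation mentions y2. Substituting into the earlier binding gives w := branch(k,branch(empty,v,v),k).
Decompose tup/3: tup(k,empty,x) =?= tup(k,empty,empty),  k =?= k,  empty =?= empty.
Decompose tup/3: k =?= k,  empty =?= empty,  x =?= empty.
Delete trivial equation k =?= k.
Delete trivial equation empty =?= empty.
Bind x := empty; no other remaining equation mentions x.
Delete trivial equation k =?= k.
Delete trivial equation empty =?= empty.
Decompose tup/3: e =?= e,  tup(k,k,empty) =?= tup(k,k,empty),  v =?= branch(e,v,e).
Delete trivial equation e =?= e.
Delete trivial equation tup(k,k,empty) =?= tup(k,k,empty).
Occurs check fails: v occurs in branch(e,v,e); the equation v =?= branch(e,v,e) has no finite solution.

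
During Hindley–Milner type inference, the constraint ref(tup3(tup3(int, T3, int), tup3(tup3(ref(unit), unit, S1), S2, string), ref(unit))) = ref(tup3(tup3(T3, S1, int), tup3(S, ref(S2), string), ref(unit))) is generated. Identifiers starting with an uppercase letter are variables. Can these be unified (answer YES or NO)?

Decompose ref/1: tup3(tup3(int, T3, int), tup3(tup3(ref(unit), unit, S1), S2, string), ref(unit)) = tup3(tup3(T3, S1, int), tup3(S, ref(S2), string), ref(unit)).
Decompose tup3/3: tup3(int, T3, int) = tup3(T3, S1, int),  tup3(tup3(ref(unit), unit, S1), S2, string) = tup3(S, ref(S2), string),  ref(unit) = ref(unit).
Decompose tup3/3: int = T3,  T3 = S1,  int = int.
Bind T3 := int; substituting into the one remaining equation that mentions T3 gives: int = S1.
Bind S1 := int; substituting into the one remaining equation that mentions S1 gives: tup3(tup3(ref(unit), unit, int), S2, string) = tup3(S, ref(S2), string).
Delete trivial equation int = int.
Decompose tup3/3: tup3(ref(unit), unit, int) = S,  S2 = ref(S2),  string = string.
Bind S := tup3(ref(unit), unit, int); no other remaining equation mentions S.
Occurs check fails: S2 occurs in ref(S2); the equation S2 = ref(S2) has no finite solution.

NO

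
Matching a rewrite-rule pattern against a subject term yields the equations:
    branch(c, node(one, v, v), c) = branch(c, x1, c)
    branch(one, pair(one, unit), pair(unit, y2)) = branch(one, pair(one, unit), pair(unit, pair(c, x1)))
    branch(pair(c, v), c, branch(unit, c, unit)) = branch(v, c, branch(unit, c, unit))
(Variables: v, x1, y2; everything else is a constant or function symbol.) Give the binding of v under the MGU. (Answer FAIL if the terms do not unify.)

FAIL

Decompose branch/3: c = c,  node(one, v, v) = x1,  c = c.
Delete trivial equation c = c.
Bind x1 := node(one, v, v); substituting into the one remaining equation that mentions x1 gives: branch(one, pair(one, unit), pair(unit, y2)) = branch(one, pair(one, unit), pair(unit, pair(c, node(one, v, v)))).
Delete trivial equation c = c.
Decompose branch/3: one = one,  pair(one, unit) = pair(one, unit),  pair(unit, y2) = pair(unit, pair(c, node(one, v, v))).
Delete trivial equation one = one.
Delete trivial equation pair(one, unit) = pair(one, unit).
Decompose pair/2: unit = unit,  y2 = pair(c, node(one, v, v)).
Delete trivial equation unit = unit.
Bind y2 := pair(c, node(one, v, v)); no other remaining equation mentions y2.
Decompose branch/3: pair(c, v) = v,  c = c,  branch(unit, c, unit) = branch(unit, c, unit).
Occurs check fails: v occurs in pair(c, v); the equation v = pair(c, v) has no finite solution.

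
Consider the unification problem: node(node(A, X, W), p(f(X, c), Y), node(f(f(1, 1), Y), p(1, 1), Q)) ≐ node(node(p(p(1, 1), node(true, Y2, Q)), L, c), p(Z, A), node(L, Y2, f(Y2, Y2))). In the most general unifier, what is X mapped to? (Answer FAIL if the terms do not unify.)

f(f(1, 1), p(p(1, 1), node(true, p(1, 1), f(p(1, 1), p(1, 1)))))

Decompose node/3: node(A, X, W) ≐ node(p(p(1, 1), node(true, Y2, Q)), L, c),  p(f(X, c), Y) ≐ p(Z, A),  node(f(f(1, 1), Y), p(1, 1), Q) ≐ node(L, Y2, f(Y2, Y2)).
Decompose node/3: A ≐ p(p(1, 1), node(true, Y2, Q)),  X ≐ L,  W ≐ c.
Bind A := p(p(1, 1), node(true, Y2, Q)); substituting into the one remaining equation that mentions A gives: p(f(X, c), Y) ≐ p(Z, p(p(1, 1), node(true, Y2, Q))).
Bind X := L; substituting into the one remaining equation that mentions X gives: p(f(L, c), Y) ≐ p(Z, p(p(1, 1), node(true, Y2, Q))).
Bind W := c; no other remaining equation mentions W.
Decompose p/2: f(L, c) ≐ Z,  Y ≐ p(p(1, 1), node(true, Y2, Q)).
Bind Z := f(L, c); no other remaining equation mentions Z.
Bind Y := p(p(1, 1), node(true, Y2, Q)); substituting into the remaining equation gives: node(f(f(1, 1), p(p(1, 1), node(true, Y2, Q))), p(1, 1), Q) ≐ node(L, Y2, f(Y2, Y2)).
Decompose node/3: f(f(1, 1), p(p(1, 1), node(true, Y2, Q))) ≐ L,  p(1, 1) ≐ Y2,  Q ≐ f(Y2, Y2).
Bind L := f(f(1, 1), p(p(1, 1), node(true, Y2, Q))); no other remaining equation mentions L. Substituting into the earlier bindings gives X := f(f(1, 1), p(p(1, 1), node(true, Y2, Q))), Z := f(f(f(1, 1), p(p(1, 1), node(true, Y2, Q))), c).
Bind Y2 := p(1, 1); substituting into the remaining equation gives: Q ≐ f(p(1, 1), p(1, 1)). Substituting into the earlier bindings gives A := p(p(1, 1), node(true, p(1, 1), Q)), X := f(f(1, 1), p(p(1, 1), node(true, p(1, 1), Q))), Z := f(f(f(1, 1), p(p(1, 1), node(true, p(1, 1), Q))), c), Y := p(p(1, 1), node(true, p(1, 1), Q)), L := f(f(1, 1), p(p(1, 1), node(true, p(1, 1), Q))).
Bind Q := f(p(1, 1), p(1, 1)). Substituting into the earlier bindings gives A := p(p(1, 1), node(true, p(1, 1), f(p(1, 1), p(1, 1)))), X := f(f(1, 1), p(p(1, 1), node(true, p(1, 1), f(p(1, 1), p(1, 1))))), Z := f(f(f(1, 1), p(p(1, 1), node(true, p(1, 1), f(p(1, 1), p(1, 1))))), c), Y := p(p(1, 1), node(true, p(1, 1), f(p(1, 1), p(1, 1)))), L := f(f(1, 1), p(p(1, 1), node(true, p(1, 1), f(p(1, 1), p(1, 1))))).
MGU = { A -> p(p(1, 1), node(true, p(1, 1), f(p(1, 1), p(1, 1)))), X -> f(f(1, 1), p(p(1, 1), node(true, p(1, 1), f(p(1, 1), p(1, 1))))), W -> c, Z -> f(f(f(1, 1), p(p(1, 1), node(true, p(1, 1), f(p(1, 1), p(1, 1))))), c), Y -> p(p(1, 1), node(true, p(1, 1), f(p(1, 1), p(1, 1)))), L -> f(f(1, 1), p(p(1, 1), node(true, p(1, 1), f(p(1, 1), p(1, 1))))), Y2 -> p(1, 1), Q -> f(p(1, 1), p(1, 1)) }, so X -> f(f(1, 1), p(p(1, 1), node(true, p(1, 1), f(p(1, 1), p(1, 1))))).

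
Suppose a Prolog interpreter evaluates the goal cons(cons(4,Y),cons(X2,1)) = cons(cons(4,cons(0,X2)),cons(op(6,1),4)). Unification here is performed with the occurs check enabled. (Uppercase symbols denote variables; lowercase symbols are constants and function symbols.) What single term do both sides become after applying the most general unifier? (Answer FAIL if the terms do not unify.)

FAIL

Decompose cons/2: cons(4,Y) = cons(4,cons(0,X2)),  cons(X2,1) = cons(op(6,1),4).
Decompose cons/2: 4 = 4,  Y = cons(0,X2).
Delete trivial equation 4 = 4.
Bind Y := cons(0,X2); no other remaining equation mentions Y.
Decompose cons/2: X2 = op(6,1),  1 = 4.
Bind X2 := op(6,1); no other remaining equation mentions X2. Substituting into the earlier binding gives Y := cons(0,op(6,1)).
Clash: constants 1 and 4 differ; no unifier exists.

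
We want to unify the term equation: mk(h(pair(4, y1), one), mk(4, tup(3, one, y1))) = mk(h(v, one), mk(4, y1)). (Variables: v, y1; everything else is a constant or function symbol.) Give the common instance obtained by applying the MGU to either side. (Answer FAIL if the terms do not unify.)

Decompose mk/2: h(pair(4, y1), one) = h(v, one),  mk(4, tup(3, one, y1)) = mk(4, y1).
Decompose h/2: pair(4, y1) = v,  one = one.
Bind v := pair(4, y1); no other remaining equation mentions v.
Delete trivial equation one = one.
Decompose mk/2: 4 = 4,  tup(3, one, y1) = y1.
Delete trivial equation 4 = 4.
Occurs check fails: y1 occurs in tup(3, one, y1); the equation y1 = tup(3, one, y1) has no finite solution.

FAIL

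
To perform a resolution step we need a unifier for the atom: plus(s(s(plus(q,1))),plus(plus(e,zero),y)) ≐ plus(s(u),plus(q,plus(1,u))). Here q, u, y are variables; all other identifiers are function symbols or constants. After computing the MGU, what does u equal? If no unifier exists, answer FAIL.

Decompose plus/2: s(s(plus(q,1))) ≐ s(u),  plus(plus(e,zero),y) ≐ plus(q,plus(1,u)).
Decompose s/1: s(plus(q,1)) ≐ u.
Bind u := s(plus(q,1)); substituting into the remaining equation gives: plus(plus(e,zero),y) ≐ plus(q,plus(1,s(plus(q,1)))).
Decompose plus/2: plus(e,zero) ≐ q,  y ≐ plus(1,s(plus(q,1))).
Bind q := plus(e,zero); substituting into the remaining equation gives: y ≐ plus(1,s(plus(plus(e,zero),1))). Substituting into the earlier binding gives u := s(plus(plus(e,zero),1)).
Bind y := plus(1,s(plus(plus(e,zero),1))).
MGU = { u := s(plus(plus(e,zero),1)), q := plus(e,zero), y := plus(1,s(plus(plus(e,zero),1))) }, so u := s(plus(plus(e,zero),1)).

s(plus(plus(e,zero),1))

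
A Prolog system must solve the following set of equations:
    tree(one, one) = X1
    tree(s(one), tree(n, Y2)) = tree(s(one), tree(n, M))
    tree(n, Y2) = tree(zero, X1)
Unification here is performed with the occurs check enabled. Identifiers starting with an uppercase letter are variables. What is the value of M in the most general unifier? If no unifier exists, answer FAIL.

FAIL

Bind X1 := tree(one, one); substituting into the one remaining equation that mentions X1 gives: tree(n, Y2) = tree(zero, tree(one, one)).
Decompose tree/2: s(one) = s(one),  tree(n, Y2) = tree(n, M).
Delete trivial equation s(one) = s(one).
Decompose tree/2: n = n,  Y2 = M.
Delete trivial equation n = n.
Bind Y2 := M; substituting into the remaining equation gives: tree(n, M) = tree(zero, tree(one, one)).
Decompose tree/2: n = zero,  M = tree(one, one).
Clash: constants n and zero differ; no unifier exists.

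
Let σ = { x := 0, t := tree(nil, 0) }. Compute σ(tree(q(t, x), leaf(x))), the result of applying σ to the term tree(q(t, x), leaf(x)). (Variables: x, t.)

Replace each occurrence of x with 0.
Replace each occurrence of t with tree(nil, 0).
Result: tree(q(tree(nil, 0), 0), leaf(0)).

tree(q(tree(nil, 0), 0), leaf(0))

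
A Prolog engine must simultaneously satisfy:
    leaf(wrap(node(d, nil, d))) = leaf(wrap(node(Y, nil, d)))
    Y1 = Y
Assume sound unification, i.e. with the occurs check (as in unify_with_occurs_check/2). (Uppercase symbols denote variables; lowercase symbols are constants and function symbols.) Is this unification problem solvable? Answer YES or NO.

Decompose leaf/1: wrap(node(d, nil, d)) = wrap(node(Y, nil, d)).
Decompose wrap/1: node(d, nil, d) = node(Y, nil, d).
Decompose node/3: d = Y,  nil = nil,  d = d.
Bind Y := d; substituting into the one remaining equation that mentions Y gives: Y1 = d.
Delete trivial equation nil = nil.
Delete trivial equation d = d.
Bind Y1 := d.
No equations remain and no clash or occurs-check failure arose, so a unifier exists.

YES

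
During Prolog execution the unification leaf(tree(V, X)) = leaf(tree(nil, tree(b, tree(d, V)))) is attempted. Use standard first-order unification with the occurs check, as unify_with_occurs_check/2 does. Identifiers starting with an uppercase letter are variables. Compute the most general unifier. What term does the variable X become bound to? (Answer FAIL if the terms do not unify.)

Decompose leaf/1: tree(V, X) = tree(nil, tree(b, tree(d, V))).
Decompose tree/2: V = nil,  X = tree(b, tree(d, V)).
Bind V := nil; substituting into the remaining equation gives: X = tree(b, tree(d, nil)).
Bind X := tree(b, tree(d, nil)).
MGU = { V -> nil, X -> tree(b, tree(d, nil)) }, so X -> tree(b, tree(d, nil)).

tree(b, tree(d, nil))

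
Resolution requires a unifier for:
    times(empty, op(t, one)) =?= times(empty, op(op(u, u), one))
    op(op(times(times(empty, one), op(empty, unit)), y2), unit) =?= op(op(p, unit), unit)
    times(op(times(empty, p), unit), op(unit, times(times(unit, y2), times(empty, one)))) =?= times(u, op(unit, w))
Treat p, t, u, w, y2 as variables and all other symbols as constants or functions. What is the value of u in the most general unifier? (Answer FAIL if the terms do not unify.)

op(times(empty, times(times(empty, one), op(empty, unit))), unit)

Decompose times/2: empty =?= empty,  op(t, one) =?= op(op(u, u), one).
Delete trivial equation empty =?= empty.
Decompose op/2: t =?= op(u, u),  one =?= one.
Bind t := op(u, u); no other remaining equation mentions t.
Delete trivial equation one =?= one.
Decompose op/2: op(times(times(empty, one), op(empty, unit)), y2) =?= op(p, unit),  unit =?= unit.
Decompose op/2: times(times(empty, one), op(empty, unit)) =?= p,  y2 =?= unit.
Bind p := times(times(empty, one), op(empty, unit)); substituting into the one remaining equation that mentions p gives: times(op(times(empty, times(times(empty, one), op(empty, unit))), unit), op(unit, times(times(unit, y2), times(empty, one)))) =?= times(u, op(unit, w)).
Bind y2 := unit; substituting into the one remaining equation that mentions y2 gives: times(op(times(empty, times(times(empty, one), op(empty, unit))), unit), op(unit, times(times(unit, unit), times(empty, one)))) =?= times(u, op(unit, w)).
Delete trivial equation unit =?= unit.
Decompose times/2: op(times(empty, times(times(empty, one), op(empty, unit))), unit) =?= u,  op(unit, times(times(unit, unit), times(empty, one))) =?= op(unit, w).
Bind u := op(times(empty, times(times(empty, one), op(empty, unit))), unit); no other remaining equation mentions u. Substituting into the earlier binding gives t := op(op(times(empty, times(times(empty, one), op(empty, unit))), unit), op(times(empty, times(times(empty, one), op(empty, unit))), unit)).
Decompose op/2: unit =?= unit,  times(times(unit, unit), times(empty, one)) =?= w.
Delete trivial equation unit =?= unit.
Bind w := times(times(unit, unit), times(empty, one)).
MGU = { t := op(op(times(empty, times(times(empty, one), op(empty, unit))), unit), op(times(empty, times(times(empty, one), op(empty, unit))), unit)), p := times(times(empty, one), op(empty, unit)), y2 := unit, u := op(times(empty, times(times(empty, one), op(empty, unit))), unit), w := times(times(unit, unit), times(empty, one)) }, so u := op(times(empty, times(times(empty, one), op(empty, unit))), unit).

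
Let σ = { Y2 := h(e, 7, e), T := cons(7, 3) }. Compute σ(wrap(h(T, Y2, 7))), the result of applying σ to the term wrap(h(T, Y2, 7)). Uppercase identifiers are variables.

wrap(h(cons(7, 3), h(e, 7, e), 7))

Replace each occurrence of Y2 with h(e, 7, e).
Replace each occurrence of T with cons(7, 3).
Result: wrap(h(cons(7, 3), h(e, 7, e), 7)).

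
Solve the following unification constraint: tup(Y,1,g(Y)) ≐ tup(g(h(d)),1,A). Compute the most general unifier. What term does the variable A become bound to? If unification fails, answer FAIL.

g(g(h(d)))

Decompose tup/3: Y ≐ g(h(d)),  1 ≐ 1,  g(Y) ≐ A.
Bind Y := g(h(d)); substituting into the one remaining equation that mentions Y gives: g(g(h(d))) ≐ A.
Delete trivial equation 1 ≐ 1.
Bind A := g(g(h(d))).
MGU = { Y := g(h(d)), A := g(g(h(d))) }, so A := g(g(h(d))).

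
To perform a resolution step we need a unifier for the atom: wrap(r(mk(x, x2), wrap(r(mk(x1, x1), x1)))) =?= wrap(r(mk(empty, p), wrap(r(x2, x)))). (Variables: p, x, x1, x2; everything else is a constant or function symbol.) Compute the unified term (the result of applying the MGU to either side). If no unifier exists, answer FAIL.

Decompose wrap/1: r(mk(x, x2), wrap(r(mk(x1, x1), x1))) =?= r(mk(empty, p), wrap(r(x2, x))).
Decompose r/2: mk(x, x2) =?= mk(empty, p),  wrap(r(mk(x1, x1), x1)) =?= wrap(r(x2, x)).
Decompose mk/2: x =?= empty,  x2 =?= p.
Bind x := empty; substituting into the one remaining equation that mentions x gives: wrap(r(mk(x1, x1), x1)) =?= wrap(r(x2, empty)).
Bind x2 := p; substituting into the remaining equation gives: wrap(r(mk(x1, x1), x1)) =?= wrap(r(p, empty)).
Decompose wrap/1: r(mk(x1, x1), x1) =?= r(p, empty).
Decompose r/2: mk(x1, x1) =?= p,  x1 =?= empty.
Bind p := mk(x1, x1); no other remaining equation mentions p. Substituting into the earlier binding gives x2 := mk(x1, x1).
Bind x1 := empty. Substituting into the earlier bindings gives x2 := mk(empty, empty), p := mk(empty, empty).
Applying the MGU to either side gives wrap(r(mk(empty, mk(empty, empty)), wrap(r(mk(empty, empty), empty)))).

wrap(r(mk(empty, mk(empty, empty)), wrap(r(mk(empty, empty), empty))))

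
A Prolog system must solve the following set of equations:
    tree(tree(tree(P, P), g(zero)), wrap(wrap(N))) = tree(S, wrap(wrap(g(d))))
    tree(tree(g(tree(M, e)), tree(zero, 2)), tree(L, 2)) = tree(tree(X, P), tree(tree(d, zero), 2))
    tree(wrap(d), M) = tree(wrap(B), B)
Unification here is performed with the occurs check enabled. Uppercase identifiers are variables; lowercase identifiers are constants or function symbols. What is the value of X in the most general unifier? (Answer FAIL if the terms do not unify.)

g(tree(d, e))

Decompose tree/2: tree(tree(P, P), g(zero)) = S,  wrap(wrap(N)) = wrap(wrap(g(d))).
Bind S := tree(tree(P, P), g(zero)); no other remaining equation mentions S.
Decompose wrap/1: wrap(N) = wrap(g(d)).
Decompose wrap/1: N = g(d).
Bind N := g(d); no other remaining equation mentions N.
Decompose tree/2: tree(g(tree(M, e)), tree(zero, 2)) = tree(X, P),  tree(L, 2) = tree(tree(d, zero), 2).
Decompose tree/2: g(tree(M, e)) = X,  tree(zero, 2) = P.
Bind X := g(tree(M, e)); no other remaining equation mentions X.
Bind P := tree(zero, 2); no other remaining equation mentions P. Substituting into the earlier binding gives S := tree(tree(tree(zero, 2), tree(zero, 2)), g(zero)).
Decompose tree/2: L = tree(d, zero),  2 = 2.
Bind L := tree(d, zero); no other remaining equation mentions L.
Delete trivial equation 2 = 2.
Decompose tree/2: wrap(d) = wrap(B),  M = B.
Decompose wrap/1: d = B.
Bind B := d; substituting into the remaining equation gives: M = d.
Bind M := d. Substituting into the earlier binding gives X := g(tree(d, e)).
MGU = { S -> tree(tree(tree(zero, 2), tree(zero, 2)), g(zero)), N -> g(d), X -> g(tree(d, e)), P -> tree(zero, 2), L -> tree(d, zero), B -> d, M -> d }, so X -> g(tree(d, e)).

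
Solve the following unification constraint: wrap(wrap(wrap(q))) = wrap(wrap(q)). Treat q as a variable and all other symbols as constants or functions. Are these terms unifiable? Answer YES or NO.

Decompose wrap/1: wrap(wrap(q)) = wrap(q).
Decompose wrap/1: wrap(q) = q.
Occurs check fails: q occurs in wrap(q); the equation q = wrap(q) has no finite solution.

NO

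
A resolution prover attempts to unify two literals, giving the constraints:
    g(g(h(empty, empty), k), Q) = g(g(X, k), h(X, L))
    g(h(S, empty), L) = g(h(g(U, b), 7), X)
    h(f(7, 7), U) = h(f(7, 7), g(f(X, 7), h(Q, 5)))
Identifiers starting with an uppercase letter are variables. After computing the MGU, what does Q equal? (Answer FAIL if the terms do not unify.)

Decompose g/2: g(h(empty, empty), k) = g(X, k),  Q = h(X, L).
Decompose g/2: h(empty, empty) = X,  k = k.
Bind X := h(empty, empty); substituting into the 3 remaining equations that mention X gives: Q = h(h(empty, empty), L),  g(h(S, empty), L) = g(h(g(U, b), 7), h(empty, empty)),  h(f(7, 7), U) = h(f(7, 7), g(f(h(empty, empty), 7), h(Q, 5))).
Delete trivial equation k = k.
Bind Q := h(h(empty, empty), L); substituting into the one remaining equation that mentions Q gives: h(f(7, 7), U) = h(f(7, 7), g(f(h(empty, empty), 7), h(h(h(empty, empty), L), 5))).
Decompose g/2: h(S, empty) = h(g(U, b), 7),  L = h(empty, empty).
Decompose h/2: S = g(U, b),  empty = 7.
Bind S := g(U, b); no other remaining equation mentions S.
Clash: constants empty and 7 differ; no unifier exists.

FAIL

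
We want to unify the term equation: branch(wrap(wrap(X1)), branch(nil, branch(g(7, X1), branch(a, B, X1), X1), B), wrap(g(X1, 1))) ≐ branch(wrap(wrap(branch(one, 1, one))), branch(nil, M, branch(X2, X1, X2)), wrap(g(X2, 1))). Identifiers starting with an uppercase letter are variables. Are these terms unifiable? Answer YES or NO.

Decompose branch/3: wrap(wrap(X1)) ≐ wrap(wrap(branch(one, 1, one))),  branch(nil, branch(g(7, X1), branch(a, B, X1), X1), B) ≐ branch(nil, M, branch(X2, X1, X2)),  wrap(g(X1, 1)) ≐ wrap(g(X2, 1)).
Decompose wrap/1: wrap(X1) ≐ wrap(branch(one, 1, one)).
Decompose wrap/1: X1 ≐ branch(one, 1, one).
Bind X1 := branch(one, 1, one); substituting into the remaining equations gives: branch(nil, branch(g(7, branch(one, 1, one)), branch(a, B, branch(one, 1, one)), branch(one, 1, one)), B) ≐ branch(nil, M, branch(X2, branch(one, 1, one), X2)),  wrap(g(branch(one, 1, one), 1)) ≐ wrap(g(X2, 1)).
Decompose branch/3: nil ≐ nil,  branch(g(7, branch(one, 1, one)), branch(a, B, branch(one, 1, one)), branch(one, 1, one)) ≐ M,  B ≐ branch(X2, branch(one, 1, one), X2).
Delete trivial equation nil ≐ nil.
Bind M := branch(g(7, branch(one, 1, one)), branch(a, B, branch(one, 1, one)), branch(one, 1, one)); no other remaining equation mentions M.
Bind B := branch(X2, branch(one, 1, one), X2); no other remaining equation mentions B. Substituting into the earlier binding gives M := branch(g(7, branch(one, 1, one)), branch(a, branch(X2, branch(one, 1, one), X2), branch(one, 1, one)), branch(one, 1, one)).
Decompose wrap/1: g(branch(one, 1, one), 1) ≐ g(X2, 1).
Decompose g/2: branch(one, 1, one) ≐ X2,  1 ≐ 1.
Bind X2 := branch(one, 1, one); no other remaining equation mentions X2. Substituting into the earlier bindings gives M := branch(g(7, branch(one, 1, one)), branch(a, branch(branch(one, 1, one), branch(one, 1, one), branch(one, 1, one)), branch(one, 1, one)), branch(one, 1, one)), B := branch(branch(one, 1, one), branch(one, 1, one), branch(one, 1, one)).
Delete trivial equation 1 ≐ 1.
No equations remain and no clash or occurs-check failure arose, so a unifier exists.

YES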